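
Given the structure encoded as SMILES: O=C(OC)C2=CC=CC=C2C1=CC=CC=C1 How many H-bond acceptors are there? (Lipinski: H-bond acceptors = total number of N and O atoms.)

2

N atoms: 0; O atoms: 2.
Lipinski HBA = 0 + 2 = 2.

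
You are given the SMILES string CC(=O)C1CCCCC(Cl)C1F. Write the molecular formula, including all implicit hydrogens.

Walk through each heavy atom and fill implicit hydrogens from standard valence (C 4, N 3, O 2, S 2, halogen 1):
  atom 1: C, bond orders sum to 1 (valence 4) → 3 H
  atom 2: C, bond orders sum to 4 (valence 4) → 0 H
  atom 3: O, bond orders sum to 2 (valence 2) → 0 H
  atom 4: C, bond orders sum to 3 (valence 4) → 1 H
  atom 5: C, bond orders sum to 2 (valence 4) → 2 H
  atom 6: C, bond orders sum to 2 (valence 4) → 2 H
  atom 7: C, bond orders sum to 2 (valence 4) → 2 H
  atom 8: C, bond orders sum to 2 (valence 4) → 2 H
  atom 9: C, bond orders sum to 3 (valence 4) → 1 H
  atom 10: Cl (halogen, monovalent) → 0 H
  atom 11: C, bond orders sum to 3 (valence 4) → 1 H
  atom 12: F (halogen, monovalent) → 0 H
Totals → C:9, H:14, Cl:1, F:1, O:1.
In Hill order: C9H14ClFO.

C9H14ClFO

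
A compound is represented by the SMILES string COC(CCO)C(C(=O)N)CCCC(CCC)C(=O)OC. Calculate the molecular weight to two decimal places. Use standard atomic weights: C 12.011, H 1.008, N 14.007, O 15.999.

303.40 g/mol

First, the molecular formula is C15H29NO5 (counting implicit H from valence).
  C: 15 × 12.011 = 180.165
  H: 29 × 1.008 = 29.232
  N: 1 × 14.007 = 14.007
  O: 5 × 15.999 = 79.995
Sum: 15×12.011 + 29×1.008 + 1×14.007 + 5×15.999 = 303.399 → 303.40 g/mol.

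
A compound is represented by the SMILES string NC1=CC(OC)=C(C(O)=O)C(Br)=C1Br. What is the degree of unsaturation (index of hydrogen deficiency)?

5

Molecular formula: C8H7Br2NO3.
DoU = (2C + 2 + N − H − X) / 2, where X is the halogen count and O/S are ignored.
    = (2·8 + 2 + 1 − 7 − 2) / 2 = 10 / 2 = 5.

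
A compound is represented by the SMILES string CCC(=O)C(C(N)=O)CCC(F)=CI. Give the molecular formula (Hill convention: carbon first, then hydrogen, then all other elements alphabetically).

C9H13FINO2

Walk through each heavy atom and fill implicit hydrogens from standard valence (C 4, N 3, O 2, S 2, halogen 1):
  atom 1: C, bond orders sum to 1 (valence 4) → 3 H
  atom 2: C, bond orders sum to 2 (valence 4) → 2 H
  atom 3: C, bond orders sum to 4 (valence 4) → 0 H
  atom 4: O, bond orders sum to 2 (valence 2) → 0 H
  atom 5: C, bond orders sum to 3 (valence 4) → 1 H
  atom 6: C, bond orders sum to 4 (valence 4) → 0 H
  atom 7: N, bond orders sum to 1 (valence 3) → 2 H
  atom 8: O, bond orders sum to 2 (valence 2) → 0 H
  atom 9: C, bond orders sum to 2 (valence 4) → 2 H
  atom 10: C, bond orders sum to 2 (valence 4) → 2 H
  atom 11: C, bond orders sum to 4 (valence 4) → 0 H
  atom 12: F (halogen, monovalent) → 0 H
  atom 13: C, bond orders sum to 3 (valence 4) → 1 H
  atom 14: I (halogen, monovalent) → 0 H
Totals → C:9, H:13, F:1, I:1, N:1, O:2.
In Hill order: C9H13FINO2.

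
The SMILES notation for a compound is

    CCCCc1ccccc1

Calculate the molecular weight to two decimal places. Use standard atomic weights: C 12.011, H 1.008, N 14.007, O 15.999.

First, the molecular formula is C10H14 (counting implicit H from valence).
  C: 10 × 12.011 = 120.110
  H: 14 × 1.008 = 14.112
Sum: 10×12.011 + 14×1.008 = 134.222 → 134.22 g/mol.

134.22 g/mol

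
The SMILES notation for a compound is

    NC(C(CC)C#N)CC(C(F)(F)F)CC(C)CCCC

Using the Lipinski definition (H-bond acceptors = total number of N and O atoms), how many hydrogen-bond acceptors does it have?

N atoms: 2; O atoms: 0.
Lipinski HBA = 2 + 0 = 2.

2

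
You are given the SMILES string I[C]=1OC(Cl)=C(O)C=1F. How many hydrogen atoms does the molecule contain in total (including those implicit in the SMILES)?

Walk through each heavy atom and fill implicit hydrogens from standard valence (C 4, N 3, O 2, S 2, halogen 1):
  atom 1: I (halogen, monovalent) → 0 H
  atom 2: C with explicit H count 0
  atom 3: O, bond orders sum to 2 (valence 2) → 0 H
  atom 4: C, bond orders sum to 4 (valence 4) → 0 H
  atom 5: Cl (halogen, monovalent) → 0 H
  atom 6: C, bond orders sum to 4 (valence 4) → 0 H
  atom 7: O, bond orders sum to 1 (valence 2) → 1 H
  atom 8: C, bond orders sum to 4 (valence 4) → 0 H
  atom 9: F (halogen, monovalent) → 0 H
Total hydrogens: 1.

1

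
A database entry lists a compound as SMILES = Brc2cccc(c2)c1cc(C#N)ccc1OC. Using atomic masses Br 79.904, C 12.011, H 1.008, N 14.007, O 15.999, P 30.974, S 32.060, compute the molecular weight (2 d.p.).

288.14 g/mol

First, the molecular formula is C14H10BrNO (counting implicit H from valence).
  Br: 1 × 79.904 = 79.904
  C: 14 × 12.011 = 168.154
  H: 10 × 1.008 = 10.080
  N: 1 × 14.007 = 14.007
  O: 1 × 15.999 = 15.999
Sum: 1×79.904 + 14×12.011 + 10×1.008 + 1×14.007 + 1×15.999 = 288.144 → 288.14 g/mol.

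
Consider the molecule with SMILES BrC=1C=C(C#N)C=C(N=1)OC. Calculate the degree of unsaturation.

Degree of unsaturation = (number of rings) + (number of π bonds).
Ring closures in the SMILES: 1.
π bonds: 3 double bonds (each 1 DoU), 1 triple bond (each 2 DoU) → 5 DoU from unsaturation.
Total DoU = 1 + 5 = 6.

6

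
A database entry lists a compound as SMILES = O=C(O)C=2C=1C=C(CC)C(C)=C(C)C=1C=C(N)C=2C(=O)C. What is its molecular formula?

Walk through each heavy atom and fill implicit hydrogens from standard valence (C 4, N 3, O 2, S 2, halogen 1):
  atom 1: O, bond orders sum to 2 (valence 2) → 0 H
  atom 2: C, bond orders sum to 4 (valence 4) → 0 H
  atom 3: O, bond orders sum to 1 (valence 2) → 1 H
  atom 4: C, bond orders sum to 4 (valence 4) → 0 H
  atom 5: C, bond orders sum to 4 (valence 4) → 0 H
  atom 6: C, bond orders sum to 3 (valence 4) → 1 H
  atom 7: C, bond orders sum to 4 (valence 4) → 0 H
  atom 8: C, bond orders sum to 2 (valence 4) → 2 H
  atom 9: C, bond orders sum to 1 (valence 4) → 3 H
  atom 10: C, bond orders sum to 4 (valence 4) → 0 H
  atom 11: C, bond orders sum to 1 (valence 4) → 3 H
  atom 12: C, bond orders sum to 4 (valence 4) → 0 H
  atom 13: C, bond orders sum to 1 (valence 4) → 3 H
  atom 14: C, bond orders sum to 4 (valence 4) → 0 H
  atom 15: C, bond orders sum to 3 (valence 4) → 1 H
  atom 16: C, bond orders sum to 4 (valence 4) → 0 H
  atom 17: N, bond orders sum to 1 (valence 3) → 2 H
  atom 18: C, bond orders sum to 4 (valence 4) → 0 H
  atom 19: C, bond orders sum to 4 (valence 4) → 0 H
  atom 20: O, bond orders sum to 2 (valence 2) → 0 H
  atom 21: C, bond orders sum to 1 (valence 4) → 3 H
Totals → C:17, H:19, N:1, O:3.
In Hill order: C17H19NO3.

C17H19NO3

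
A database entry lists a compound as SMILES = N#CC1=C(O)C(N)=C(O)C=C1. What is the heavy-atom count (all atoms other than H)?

Every atom symbol written in the SMILES (organic subset) is one heavy atom; implicit H are not written.
Heavy atoms by element → C:7, N:2, O:2.
Total: 11.

11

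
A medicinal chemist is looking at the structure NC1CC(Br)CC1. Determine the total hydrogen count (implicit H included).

10

Walk through each heavy atom and fill implicit hydrogens from standard valence (C 4, N 3, O 2, S 2, halogen 1):
  atom 1: N, bond orders sum to 1 (valence 3) → 2 H
  atom 2: C, bond orders sum to 3 (valence 4) → 1 H
  atom 3: C, bond orders sum to 2 (valence 4) → 2 H
  atom 4: C, bond orders sum to 3 (valence 4) → 1 H
  atom 5: Br (halogen, monovalent) → 0 H
  atom 6: C, bond orders sum to 2 (valence 4) → 2 H
  atom 7: C, bond orders sum to 2 (valence 4) → 2 H
Total hydrogens: 10.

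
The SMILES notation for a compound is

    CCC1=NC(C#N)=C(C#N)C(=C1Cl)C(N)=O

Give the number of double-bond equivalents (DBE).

9

Molecular formula: C10H7ClN4O.
DoU = (2C + 2 + N − H − X) / 2, where X is the halogen count and O/S are ignored.
    = (2·10 + 2 + 4 − 7 − 1) / 2 = 18 / 2 = 9.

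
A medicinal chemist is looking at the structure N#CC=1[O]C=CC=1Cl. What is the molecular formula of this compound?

Walk through each heavy atom and fill implicit hydrogens from standard valence (C 4, N 3, O 2, S 2, halogen 1):
  atom 1: N, bond orders sum to 3 (valence 3) → 0 H
  atom 2: C, bond orders sum to 4 (valence 4) → 0 H
  atom 3: C, bond orders sum to 4 (valence 4) → 0 H
  atom 4: O with explicit H count 0
  atom 5: C, bond orders sum to 3 (valence 4) → 1 H
  atom 6: C, bond orders sum to 3 (valence 4) → 1 H
  atom 7: C, bond orders sum to 4 (valence 4) → 0 H
  atom 8: Cl (halogen, monovalent) → 0 H
Totals → C:5, H:2, Cl:1, N:1, O:1.

C5H2ClNO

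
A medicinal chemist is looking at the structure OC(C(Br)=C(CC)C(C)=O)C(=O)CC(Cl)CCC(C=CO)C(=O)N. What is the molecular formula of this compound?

C16H23BrClNO5

Walk through each heavy atom and fill implicit hydrogens from standard valence (C 4, N 3, O 2, S 2, halogen 1):
  atom 1: O, bond orders sum to 1 (valence 2) → 1 H
  atom 2: C, bond orders sum to 3 (valence 4) → 1 H
  atom 3: C, bond orders sum to 4 (valence 4) → 0 H
  atom 4: Br (halogen, monovalent) → 0 H
  atom 5: C, bond orders sum to 4 (valence 4) → 0 H
  atom 6: C, bond orders sum to 2 (valence 4) → 2 H
  atom 7: C, bond orders sum to 1 (valence 4) → 3 H
  atom 8: C, bond orders sum to 4 (valence 4) → 0 H
  atom 9: C, bond orders sum to 1 (valence 4) → 3 H
  atom 10: O, bond orders sum to 2 (valence 2) → 0 H
  atom 11: C, bond orders sum to 4 (valence 4) → 0 H
  atom 12: O, bond orders sum to 2 (valence 2) → 0 H
  atom 13: C, bond orders sum to 2 (valence 4) → 2 H
  atom 14: C, bond orders sum to 3 (valence 4) → 1 H
  atom 15: Cl (halogen, monovalent) → 0 H
  atom 16: C, bond orders sum to 2 (valence 4) → 2 H
  atom 17: C, bond orders sum to 2 (valence 4) → 2 H
  atom 18: C, bond orders sum to 3 (valence 4) → 1 H
  atom 19: C, bond orders sum to 3 (valence 4) → 1 H
  atom 20: C, bond orders sum to 3 (valence 4) → 1 H
  atom 21: O, bond orders sum to 1 (valence 2) → 1 H
  atom 22: C, bond orders sum to 4 (valence 4) → 0 H
  atom 23: O, bond orders sum to 2 (valence 2) → 0 H
  atom 24: N, bond orders sum to 1 (valence 3) → 2 H
Totals → C:16, H:23, Br:1, Cl:1, N:1, O:5.
In Hill order: C16H23BrClNO5.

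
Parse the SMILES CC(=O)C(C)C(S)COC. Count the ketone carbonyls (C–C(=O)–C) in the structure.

The ketone motif appears at heavy-atom position 2 in the SMILES.
Other groups present: 1 ether, 1 thiol.
Ketone count: 1.

1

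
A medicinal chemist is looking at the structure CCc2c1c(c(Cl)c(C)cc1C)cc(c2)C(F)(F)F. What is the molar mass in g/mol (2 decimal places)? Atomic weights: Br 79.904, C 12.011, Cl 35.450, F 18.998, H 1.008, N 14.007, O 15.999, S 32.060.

286.72 g/mol

First, the molecular formula is C15H14ClF3 (counting implicit H from valence).
  C: 15 × 12.011 = 180.165
  Cl: 1 × 35.450 = 35.450
  F: 3 × 18.998 = 56.994
  H: 14 × 1.008 = 14.112
Sum: 15×12.011 + 1×35.450 + 3×18.998 + 14×1.008 = 286.721 → 286.72 g/mol.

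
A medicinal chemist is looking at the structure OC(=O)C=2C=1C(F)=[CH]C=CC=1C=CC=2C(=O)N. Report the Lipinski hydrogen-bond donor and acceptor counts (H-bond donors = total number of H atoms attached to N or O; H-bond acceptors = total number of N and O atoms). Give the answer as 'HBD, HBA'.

Donors: find every N or O and count the H atoms it carries.
  atom 1 (O): bond orders sum to 1 → 1 H
  atom 3 (O): bond orders sum to 2 → 0 H
  atom 16 (O): bond orders sum to 2 → 0 H
  atom 17 (N): bond orders sum to 1 → 2 H
Lipinski HBD = 3.
Acceptors: N atoms = 1, O atoms = 3 → HBA = 4.

3, 4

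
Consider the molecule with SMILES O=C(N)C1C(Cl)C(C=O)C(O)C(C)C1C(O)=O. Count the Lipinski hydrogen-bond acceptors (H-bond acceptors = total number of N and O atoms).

6

N atoms: 1; O atoms: 5.
Lipinski HBA = 1 + 5 = 6.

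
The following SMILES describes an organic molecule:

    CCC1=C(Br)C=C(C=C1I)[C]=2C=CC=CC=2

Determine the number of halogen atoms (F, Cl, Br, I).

2

Halogen atoms appear at heavy-atom positions 5, 10 (1×Br, 1×I).
Halogen count: 2.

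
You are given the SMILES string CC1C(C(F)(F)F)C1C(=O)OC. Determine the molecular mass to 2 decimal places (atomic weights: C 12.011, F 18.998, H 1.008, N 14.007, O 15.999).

182.14 g/mol

First, the molecular formula is C7H9F3O2 (counting implicit H from valence).
  C: 7 × 12.011 = 84.077
  F: 3 × 18.998 = 56.994
  H: 9 × 1.008 = 9.072
  O: 2 × 15.999 = 31.998
Sum: 7×12.011 + 3×18.998 + 9×1.008 + 2×15.999 = 182.141 → 182.14 g/mol.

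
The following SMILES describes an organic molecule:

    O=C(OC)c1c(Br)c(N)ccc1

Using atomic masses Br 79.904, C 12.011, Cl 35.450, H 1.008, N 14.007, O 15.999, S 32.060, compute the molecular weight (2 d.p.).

230.06 g/mol

First, the molecular formula is C8H8BrNO2 (counting implicit H from valence).
  Br: 1 × 79.904 = 79.904
  C: 8 × 12.011 = 96.088
  H: 8 × 1.008 = 8.064
  N: 1 × 14.007 = 14.007
  O: 2 × 15.999 = 31.998
Sum: 1×79.904 + 8×12.011 + 8×1.008 + 1×14.007 + 2×15.999 = 230.061 → 230.06 g/mol.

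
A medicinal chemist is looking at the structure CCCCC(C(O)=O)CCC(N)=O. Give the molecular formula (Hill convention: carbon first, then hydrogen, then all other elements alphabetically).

Walk through each heavy atom and fill implicit hydrogens from standard valence (C 4, N 3, O 2, S 2, halogen 1):
  atom 1: C, bond orders sum to 1 (valence 4) → 3 H
  atom 2: C, bond orders sum to 2 (valence 4) → 2 H
  atom 3: C, bond orders sum to 2 (valence 4) → 2 H
  atom 4: C, bond orders sum to 2 (valence 4) → 2 H
  atom 5: C, bond orders sum to 3 (valence 4) → 1 H
  atom 6: C, bond orders sum to 4 (valence 4) → 0 H
  atom 7: O, bond orders sum to 1 (valence 2) → 1 H
  atom 8: O, bond orders sum to 2 (valence 2) → 0 H
  atom 9: C, bond orders sum to 2 (valence 4) → 2 H
  atom 10: C, bond orders sum to 2 (valence 4) → 2 H
  atom 11: C, bond orders sum to 4 (valence 4) → 0 H
  atom 12: N, bond orders sum to 1 (valence 3) → 2 H
  atom 13: O, bond orders sum to 2 (valence 2) → 0 H
Totals → C:9, H:17, N:1, O:3.

C9H17NO3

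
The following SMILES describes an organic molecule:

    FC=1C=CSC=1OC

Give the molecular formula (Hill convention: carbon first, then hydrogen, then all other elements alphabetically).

Walk through each heavy atom and fill implicit hydrogens from standard valence (C 4, N 3, O 2, S 2, halogen 1):
  atom 1: F (halogen, monovalent) → 0 H
  atom 2: C, bond orders sum to 4 (valence 4) → 0 H
  atom 3: C, bond orders sum to 3 (valence 4) → 1 H
  atom 4: C, bond orders sum to 3 (valence 4) → 1 H
  atom 5: S, bond orders sum to 2 (valence 2) → 0 H
  atom 6: C, bond orders sum to 4 (valence 4) → 0 H
  atom 7: O, bond orders sum to 2 (valence 2) → 0 H
  atom 8: C, bond orders sum to 1 (valence 4) → 3 H
Totals → C:5, H:5, F:1, O:1, S:1.
In Hill order: C5H5FOS.

C5H5FOS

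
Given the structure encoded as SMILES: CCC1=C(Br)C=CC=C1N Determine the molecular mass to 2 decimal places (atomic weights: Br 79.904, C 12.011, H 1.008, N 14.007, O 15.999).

First, the molecular formula is C8H10BrN (counting implicit H from valence).
  Br: 1 × 79.904 = 79.904
  C: 8 × 12.011 = 96.088
  H: 10 × 1.008 = 10.080
  N: 1 × 14.007 = 14.007
Sum: 1×79.904 + 8×12.011 + 10×1.008 + 1×14.007 = 200.079 → 200.08 g/mol.

200.08 g/mol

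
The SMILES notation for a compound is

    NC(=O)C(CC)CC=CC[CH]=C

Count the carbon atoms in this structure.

10

Count every carbon token in the SMILES (each C, including those in ring-closure positions and inside branches).
Carbon count: 10.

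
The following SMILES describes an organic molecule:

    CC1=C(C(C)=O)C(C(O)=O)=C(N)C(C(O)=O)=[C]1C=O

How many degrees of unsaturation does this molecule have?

Molecular formula: C12H11NO6.
DoU = (2C + 2 + N − H − X) / 2, where X is the halogen count and O/S are ignored.
    = (2·12 + 2 + 1 − 11 − 0) / 2 = 16 / 2 = 8.

8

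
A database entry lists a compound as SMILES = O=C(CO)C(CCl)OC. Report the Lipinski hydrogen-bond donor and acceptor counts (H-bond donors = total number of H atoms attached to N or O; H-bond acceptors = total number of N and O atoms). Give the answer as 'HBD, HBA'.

Donors: find every N or O and count the H atoms it carries.
  atom 1 (O): bond orders sum to 2 → 0 H
  atom 4 (O): bond orders sum to 1 → 1 H
  atom 8 (O): bond orders sum to 2 → 0 H
Lipinski HBD = 1.
Acceptors: N atoms = 0, O atoms = 3 → HBA = 3.

1, 3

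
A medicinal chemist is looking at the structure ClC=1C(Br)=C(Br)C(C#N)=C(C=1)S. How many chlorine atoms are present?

Scan the SMILES for Cl atoms (remember two-letter symbols like Cl and Br are single atoms).
Chlorine count: 1.

1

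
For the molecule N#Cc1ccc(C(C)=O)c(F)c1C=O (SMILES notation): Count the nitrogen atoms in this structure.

1

Scan the SMILES for N atoms (remember two-letter symbols like Cl and Br are single atoms).
Nitrogen count: 1.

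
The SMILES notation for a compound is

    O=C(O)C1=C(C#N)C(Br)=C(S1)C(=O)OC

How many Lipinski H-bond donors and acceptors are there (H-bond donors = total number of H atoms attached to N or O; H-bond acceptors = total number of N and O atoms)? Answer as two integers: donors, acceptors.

1, 5

Donors: find every N or O and count the H atoms it carries.
  atom 1 (O): bond orders sum to 2 → 0 H
  atom 3 (O): bond orders sum to 1 → 1 H
  atom 7 (N): bond orders sum to 3 → 0 H
  atom 13 (O): bond orders sum to 2 → 0 H
  atom 14 (O): bond orders sum to 2 → 0 H
Lipinski HBD = 1.
Acceptors: N atoms = 1, O atoms = 4 → HBA = 5.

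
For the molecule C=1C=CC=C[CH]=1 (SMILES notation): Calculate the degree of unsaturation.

4

Molecular formula: C6H6.
DoU = (2C + 2 + N − H − X) / 2, where X is the halogen count and O/S are ignored.
    = (2·6 + 2 + 0 − 6 − 0) / 2 = 8 / 2 = 4.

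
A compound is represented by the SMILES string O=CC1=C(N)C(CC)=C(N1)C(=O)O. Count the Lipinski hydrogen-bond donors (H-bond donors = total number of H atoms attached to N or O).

4

Donors: find every N or O and count the H atoms it carries.
  atom 1 (O): bond orders sum to 2 → 0 H
  atom 5 (N): bond orders sum to 1 → 2 H
  atom 10 (N): bond orders sum to 2 → 1 H
  atom 12 (O): bond orders sum to 2 → 0 H
  atom 13 (O): bond orders sum to 1 → 1 H
Lipinski HBD = 4.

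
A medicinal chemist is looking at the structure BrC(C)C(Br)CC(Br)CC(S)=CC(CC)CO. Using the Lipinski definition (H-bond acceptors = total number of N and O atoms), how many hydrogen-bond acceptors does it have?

1

N atoms: 0; O atoms: 1.
Lipinski HBA = 0 + 1 = 1.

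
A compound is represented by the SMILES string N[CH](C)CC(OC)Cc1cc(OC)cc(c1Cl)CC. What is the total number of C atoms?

Count every carbon token in the SMILES (each C, including those in ring-closure positions and inside branches).
Carbon count: 15.

15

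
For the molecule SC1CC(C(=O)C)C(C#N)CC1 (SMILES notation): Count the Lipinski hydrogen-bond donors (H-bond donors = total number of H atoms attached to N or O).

Donors: find every N or O and count the H atoms it carries.
  atom 6 (O): bond orders sum to 2 → 0 H
  atom 10 (N): bond orders sum to 3 → 0 H
Lipinski HBD = 0.

0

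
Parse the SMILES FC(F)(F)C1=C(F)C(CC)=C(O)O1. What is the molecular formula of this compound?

Walk through each heavy atom and fill implicit hydrogens from standard valence (C 4, N 3, O 2, S 2, halogen 1):
  atom 1: F (halogen, monovalent) → 0 H
  atom 2: C, bond orders sum to 4 (valence 4) → 0 H
  atom 3: F (halogen, monovalent) → 0 H
  atom 4: F (halogen, monovalent) → 0 H
  atom 5: C, bond orders sum to 4 (valence 4) → 0 H
  atom 6: C, bond orders sum to 4 (valence 4) → 0 H
  atom 7: F (halogen, monovalent) → 0 H
  atom 8: C, bond orders sum to 4 (valence 4) → 0 H
  atom 9: C, bond orders sum to 2 (valence 4) → 2 H
  atom 10: C, bond orders sum to 1 (valence 4) → 3 H
  atom 11: C, bond orders sum to 4 (valence 4) → 0 H
  atom 12: O, bond orders sum to 1 (valence 2) → 1 H
  atom 13: O, bond orders sum to 2 (valence 2) → 0 H
Totals → C:7, H:6, F:4, O:2.

C7H6F4O2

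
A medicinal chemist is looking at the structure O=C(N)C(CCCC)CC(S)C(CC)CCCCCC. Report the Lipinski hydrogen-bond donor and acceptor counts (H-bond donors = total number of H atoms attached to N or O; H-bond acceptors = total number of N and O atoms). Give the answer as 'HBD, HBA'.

Donors: find every N or O and count the H atoms it carries.
  atom 1 (O): bond orders sum to 2 → 0 H
  atom 3 (N): bond orders sum to 1 → 2 H
Lipinski HBD = 2.
Acceptors: N atoms = 1, O atoms = 1 → HBA = 2.

2, 2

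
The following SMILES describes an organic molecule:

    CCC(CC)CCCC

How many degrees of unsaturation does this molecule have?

0

Degree of unsaturation = (number of rings) + (number of π bonds).
Ring closures in the SMILES: 0.
π bonds: none → 0 DoU from unsaturation.
Total DoU = 0 + 0 = 0.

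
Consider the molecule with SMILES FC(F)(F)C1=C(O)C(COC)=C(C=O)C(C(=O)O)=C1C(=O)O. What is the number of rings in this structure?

1

In SMILES, each pair of matching ring-closure digits denotes one ring-closing bond; the number of such bonds equals the number of independent rings.
Ring-closure bonds here: 1.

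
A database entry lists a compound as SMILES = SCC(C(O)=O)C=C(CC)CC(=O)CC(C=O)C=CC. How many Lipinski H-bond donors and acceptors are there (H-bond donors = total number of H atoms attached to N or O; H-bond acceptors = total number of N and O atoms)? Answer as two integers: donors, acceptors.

1, 4

Donors: find every N or O and count the H atoms it carries.
  atom 5 (O): bond orders sum to 1 → 1 H
  atom 6 (O): bond orders sum to 2 → 0 H
  atom 13 (O): bond orders sum to 2 → 0 H
  atom 17 (O): bond orders sum to 2 → 0 H
Lipinski HBD = 1.
Acceptors: N atoms = 0, O atoms = 4 → HBA = 4.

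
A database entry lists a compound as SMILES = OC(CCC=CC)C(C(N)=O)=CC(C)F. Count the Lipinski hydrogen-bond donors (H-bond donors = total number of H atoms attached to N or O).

Donors: find every N or O and count the H atoms it carries.
  atom 1 (O): bond orders sum to 1 → 1 H
  atom 10 (N): bond orders sum to 1 → 2 H
  atom 11 (O): bond orders sum to 2 → 0 H
Lipinski HBD = 3.

3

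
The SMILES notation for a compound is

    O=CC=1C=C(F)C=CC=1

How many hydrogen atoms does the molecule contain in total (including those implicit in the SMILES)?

5

Walk through each heavy atom and fill implicit hydrogens from standard valence (C 4, N 3, O 2, S 2, halogen 1):
  atom 1: O, bond orders sum to 2 (valence 2) → 0 H
  atom 2: C, bond orders sum to 3 (valence 4) → 1 H
  atom 3: C, bond orders sum to 4 (valence 4) → 0 H
  atom 4: C, bond orders sum to 3 (valence 4) → 1 H
  atom 5: C, bond orders sum to 4 (valence 4) → 0 H
  atom 6: F (halogen, monovalent) → 0 H
  atom 7: C, bond orders sum to 3 (valence 4) → 1 H
  atom 8: C, bond orders sum to 3 (valence 4) → 1 H
  atom 9: C, bond orders sum to 3 (valence 4) → 1 H
Total hydrogens: 5.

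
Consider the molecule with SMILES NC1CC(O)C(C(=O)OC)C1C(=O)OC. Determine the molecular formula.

C9H15NO5

Walk through each heavy atom and fill implicit hydrogens from standard valence (C 4, N 3, O 2, S 2, halogen 1):
  atom 1: N, bond orders sum to 1 (valence 3) → 2 H
  atom 2: C, bond orders sum to 3 (valence 4) → 1 H
  atom 3: C, bond orders sum to 2 (valence 4) → 2 H
  atom 4: C, bond orders sum to 3 (valence 4) → 1 H
  atom 5: O, bond orders sum to 1 (valence 2) → 1 H
  atom 6: C, bond orders sum to 3 (valence 4) → 1 H
  atom 7: C, bond orders sum to 4 (valence 4) → 0 H
  atom 8: O, bond orders sum to 2 (valence 2) → 0 H
  atom 9: O, bond orders sum to 2 (valence 2) → 0 H
  atom 10: C, bond orders sum to 1 (valence 4) → 3 H
  atom 11: C, bond orders sum to 3 (valence 4) → 1 H
  atom 12: C, bond orders sum to 4 (valence 4) → 0 H
  atom 13: O, bond orders sum to 2 (valence 2) → 0 H
  atom 14: O, bond orders sum to 2 (valence 2) → 0 H
  atom 15: C, bond orders sum to 1 (valence 4) → 3 H
Totals → C:9, H:15, N:1, O:5.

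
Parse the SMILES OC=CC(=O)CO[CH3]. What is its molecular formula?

C5H8O3

Walk through each heavy atom and fill implicit hydrogens from standard valence (C 4, N 3, O 2, S 2, halogen 1):
  atom 1: O, bond orders sum to 1 (valence 2) → 1 H
  atom 2: C, bond orders sum to 3 (valence 4) → 1 H
  atom 3: C, bond orders sum to 3 (valence 4) → 1 H
  atom 4: C, bond orders sum to 4 (valence 4) → 0 H
  atom 5: O, bond orders sum to 2 (valence 2) → 0 H
  atom 6: C, bond orders sum to 2 (valence 4) → 2 H
  atom 7: O, bond orders sum to 2 (valence 2) → 0 H
  atom 8: C with explicit H count 3
Totals → C:5, H:8, O:3.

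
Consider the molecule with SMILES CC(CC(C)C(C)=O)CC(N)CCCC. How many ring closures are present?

In SMILES, each pair of matching ring-closure digits denotes one ring-closing bond; the number of such bonds equals the number of independent rings.
Ring-closure bonds here: 0.

0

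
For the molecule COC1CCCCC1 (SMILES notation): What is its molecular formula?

Walk through each heavy atom and fill implicit hydrogens from standard valence (C 4, N 3, O 2, S 2, halogen 1):
  atom 1: C, bond orders sum to 1 (valence 4) → 3 H
  atom 2: O, bond orders sum to 2 (valence 2) → 0 H
  atom 3: C, bond orders sum to 3 (valence 4) → 1 H
  atom 4: C, bond orders sum to 2 (valence 4) → 2 H
  atom 5: C, bond orders sum to 2 (valence 4) → 2 H
  atom 6: C, bond orders sum to 2 (valence 4) → 2 H
  atom 7: C, bond orders sum to 2 (valence 4) → 2 H
  atom 8: C, bond orders sum to 2 (valence 4) → 2 H
Totals → C:7, H:14, O:1.
In Hill order: C7H14O.

C7H14O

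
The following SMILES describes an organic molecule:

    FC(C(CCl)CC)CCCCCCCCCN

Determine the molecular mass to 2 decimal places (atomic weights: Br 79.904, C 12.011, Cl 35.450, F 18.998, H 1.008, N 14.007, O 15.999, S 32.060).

First, the molecular formula is C14H29ClFN (counting implicit H from valence).
  C: 14 × 12.011 = 168.154
  Cl: 1 × 35.450 = 35.450
  F: 1 × 18.998 = 18.998
  H: 29 × 1.008 = 29.232
  N: 1 × 14.007 = 14.007
Sum: 14×12.011 + 1×35.450 + 1×18.998 + 29×1.008 + 1×14.007 = 265.841 → 265.84 g/mol.

265.84 g/mol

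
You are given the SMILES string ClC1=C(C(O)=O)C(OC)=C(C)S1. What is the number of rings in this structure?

In SMILES, each pair of matching ring-closure digits denotes one ring-closing bond; the number of such bonds equals the number of independent rings.
Ring-closure bonds here: 1.

1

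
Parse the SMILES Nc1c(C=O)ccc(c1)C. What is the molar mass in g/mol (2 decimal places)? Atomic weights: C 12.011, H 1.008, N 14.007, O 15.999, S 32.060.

135.17 g/mol

First, the molecular formula is C8H9NO (counting implicit H from valence).
  C: 8 × 12.011 = 96.088
  H: 9 × 1.008 = 9.072
  N: 1 × 14.007 = 14.007
  O: 1 × 15.999 = 15.999
Sum: 8×12.011 + 9×1.008 + 1×14.007 + 1×15.999 = 135.166 → 135.17 g/mol.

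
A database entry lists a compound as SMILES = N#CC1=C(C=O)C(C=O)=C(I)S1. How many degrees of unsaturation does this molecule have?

7

Molecular formula: C7H2INO2S.
DoU = (2C + 2 + N − H − X) / 2, where X is the halogen count and O/S are ignored.
    = (2·7 + 2 + 1 − 2 − 1) / 2 = 14 / 2 = 7.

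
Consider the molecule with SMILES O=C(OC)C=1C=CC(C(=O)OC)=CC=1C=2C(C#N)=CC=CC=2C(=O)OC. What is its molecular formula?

C19H15NO6

Walk through each heavy atom and fill implicit hydrogens from standard valence (C 4, N 3, O 2, S 2, halogen 1):
  atom 1: O, bond orders sum to 2 (valence 2) → 0 H
  atom 2: C, bond orders sum to 4 (valence 4) → 0 H
  atom 3: O, bond orders sum to 2 (valence 2) → 0 H
  atom 4: C, bond orders sum to 1 (valence 4) → 3 H
  atom 5: C, bond orders sum to 4 (valence 4) → 0 H
  atom 6: C, bond orders sum to 3 (valence 4) → 1 H
  atom 7: C, bond orders sum to 3 (valence 4) → 1 H
  atom 8: C, bond orders sum to 4 (valence 4) → 0 H
  atom 9: C, bond orders sum to 4 (valence 4) → 0 H
  atom 10: O, bond orders sum to 2 (valence 2) → 0 H
  atom 11: O, bond orders sum to 2 (valence 2) → 0 H
  atom 12: C, bond orders sum to 1 (valence 4) → 3 H
  atom 13: C, bond orders sum to 3 (valence 4) → 1 H
  atom 14: C, bond orders sum to 4 (valence 4) → 0 H
  atom 15: C, bond orders sum to 4 (valence 4) → 0 H
  atom 16: C, bond orders sum to 4 (valence 4) → 0 H
  atom 17: C, bond orders sum to 4 (valence 4) → 0 H
  atom 18: N, bond orders sum to 3 (valence 3) → 0 H
  atom 19: C, bond orders sum to 3 (valence 4) → 1 H
  atom 20: C, bond orders sum to 3 (valence 4) → 1 H
  atom 21: C, bond orders sum to 3 (valence 4) → 1 H
  atom 22: C, bond orders sum to 4 (valence 4) → 0 H
  atom 23: C, bond orders sum to 4 (valence 4) → 0 H
  atom 24: O, bond orders sum to 2 (valence 2) → 0 H
  atom 25: O, bond orders sum to 2 (valence 2) → 0 H
  atom 26: C, bond orders sum to 1 (valence 4) → 3 H
Totals → C:19, H:15, N:1, O:6.
In Hill order: C19H15NO6.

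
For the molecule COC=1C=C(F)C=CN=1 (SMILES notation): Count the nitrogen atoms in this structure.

1

Scan the SMILES for N atoms (remember two-letter symbols like Cl and Br are single atoms).
Nitrogen count: 1.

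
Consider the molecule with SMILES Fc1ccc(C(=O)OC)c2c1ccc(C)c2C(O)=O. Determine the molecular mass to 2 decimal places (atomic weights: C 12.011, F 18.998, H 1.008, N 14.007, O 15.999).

262.24 g/mol

First, the molecular formula is C14H11FO4 (counting implicit H from valence).
  C: 14 × 12.011 = 168.154
  F: 1 × 18.998 = 18.998
  H: 11 × 1.008 = 11.088
  O: 4 × 15.999 = 63.996
Sum: 14×12.011 + 1×18.998 + 11×1.008 + 4×15.999 = 262.236 → 262.24 g/mol.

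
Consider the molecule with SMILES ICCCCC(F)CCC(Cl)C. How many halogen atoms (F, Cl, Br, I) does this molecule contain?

3

Halogen atoms appear at heavy-atom positions 1, 7, 11 (1×Cl, 1×F, 1×I).
Halogen count: 3.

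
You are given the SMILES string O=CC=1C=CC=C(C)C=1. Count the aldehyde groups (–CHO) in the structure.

The aldehyde motif appears at heavy-atom position 2 in the SMILES.
Aldehyde count: 1.

1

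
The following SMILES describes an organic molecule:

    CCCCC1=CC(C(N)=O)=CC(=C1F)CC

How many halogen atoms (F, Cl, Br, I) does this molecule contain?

1

Halogen atoms appear at heavy-atom position 14 (1×F).
Other groups present: 1 amide.
Halogen count: 1.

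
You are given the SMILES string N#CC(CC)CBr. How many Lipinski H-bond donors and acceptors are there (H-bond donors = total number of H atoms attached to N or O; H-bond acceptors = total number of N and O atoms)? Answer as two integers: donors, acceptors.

0, 1

Donors: find every N or O and count the H atoms it carries.
  atom 1 (N): bond orders sum to 3 → 0 H
Lipinski HBD = 0.
Acceptors: N atoms = 1, O atoms = 0 → HBA = 1.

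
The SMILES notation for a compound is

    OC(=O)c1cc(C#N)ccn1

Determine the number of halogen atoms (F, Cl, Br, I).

Scan the SMILES for the halogen motif — none present.
Groups that are present: 1 carboxylic acid, 1 nitrile.

0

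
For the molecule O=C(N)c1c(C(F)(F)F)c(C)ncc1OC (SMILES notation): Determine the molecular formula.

Walk through each heavy atom and fill implicit hydrogens from standard valence (C 4, N 3, O 2, S 2, halogen 1); for lowercase aromatic atoms, an aromatic c carries 1 H when it has two neighbours and 0 H with three, and aromatic n carries 0 H:
  atom 1: O, bond orders sum to 2 (valence 2) → 0 H
  atom 2: C, bond orders sum to 4 (valence 4) → 0 H
  atom 3: N, bond orders sum to 1 (valence 3) → 2 H
  atom 4: aromatic c, 3 neighbours → 0 H
  atom 5: aromatic c, 3 neighbours → 0 H
  atom 6: C, bond orders sum to 4 (valence 4) → 0 H
  atom 7: F (halogen, monovalent) → 0 H
  atom 8: F (halogen, monovalent) → 0 H
  atom 9: F (halogen, monovalent) → 0 H
  atom 10: aromatic c, 3 neighbours → 0 H
  atom 11: C, bond orders sum to 1 (valence 4) → 3 H
  atom 12: aromatic n, 2 neighbours → 0 H
  atom 13: aromatic c, 2 neighbours → 1 H
  atom 14: aromatic c, 3 neighbours → 0 H
  atom 15: O, bond orders sum to 2 (valence 2) → 0 H
  atom 16: C, bond orders sum to 1 (valence 4) → 3 H
Totals → C:9, H:9, F:3, N:2, O:2.
In Hill order: C9H9F3N2O2.

C9H9F3N2O2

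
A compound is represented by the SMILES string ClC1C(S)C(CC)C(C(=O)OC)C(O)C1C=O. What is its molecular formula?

Walk through each heavy atom and fill implicit hydrogens from standard valence (C 4, N 3, O 2, S 2, halogen 1):
  atom 1: Cl (halogen, monovalent) → 0 H
  atom 2: C, bond orders sum to 3 (valence 4) → 1 H
  atom 3: C, bond orders sum to 3 (valence 4) → 1 H
  atom 4: S, bond orders sum to 1 (valence 2) → 1 H
  atom 5: C, bond orders sum to 3 (valence 4) → 1 H
  atom 6: C, bond orders sum to 2 (valence 4) → 2 H
  atom 7: C, bond orders sum to 1 (valence 4) → 3 H
  atom 8: C, bond orders sum to 3 (valence 4) → 1 H
  atom 9: C, bond orders sum to 4 (valence 4) → 0 H
  atom 10: O, bond orders sum to 2 (valence 2) → 0 H
  atom 11: O, bond orders sum to 2 (valence 2) → 0 H
  atom 12: C, bond orders sum to 1 (valence 4) → 3 H
  atom 13: C, bond orders sum to 3 (valence 4) → 1 H
  atom 14: O, bond orders sum to 1 (valence 2) → 1 H
  atom 15: C, bond orders sum to 3 (valence 4) → 1 H
  atom 16: C, bond orders sum to 3 (valence 4) → 1 H
  atom 17: O, bond orders sum to 2 (valence 2) → 0 H
Totals → C:11, H:17, Cl:1, O:4, S:1.

C11H17ClO4S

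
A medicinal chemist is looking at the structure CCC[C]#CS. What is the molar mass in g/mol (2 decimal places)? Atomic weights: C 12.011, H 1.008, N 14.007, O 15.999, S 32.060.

First, the molecular formula is C5H8S (counting implicit H from valence).
  C: 5 × 12.011 = 60.055
  H: 8 × 1.008 = 8.064
  S: 1 × 32.060 = 32.060
Sum: 5×12.011 + 8×1.008 + 1×32.060 = 100.179 → 100.18 g/mol.

100.18 g/mol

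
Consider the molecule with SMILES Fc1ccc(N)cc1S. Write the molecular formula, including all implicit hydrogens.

C6H6FNS

Walk through each heavy atom and fill implicit hydrogens from standard valence (C 4, N 3, O 2, S 2, halogen 1); for lowercase aromatic atoms, an aromatic c carries 1 H when it has two neighbours and 0 H with three, and aromatic n carries 0 H:
  atom 1: F (halogen, monovalent) → 0 H
  atom 2: aromatic c, 3 neighbours → 0 H
  atom 3: aromatic c, 2 neighbours → 1 H
  atom 4: aromatic c, 2 neighbours → 1 H
  atom 5: aromatic c, 3 neighbours → 0 H
  atom 6: N, bond orders sum to 1 (valence 3) → 2 H
  atom 7: aromatic c, 2 neighbours → 1 H
  atom 8: aromatic c, 3 neighbours → 0 H
  atom 9: S, bond orders sum to 1 (valence 2) → 1 H
Totals → C:6, H:6, F:1, N:1, S:1.
In Hill order: C6H6FNS.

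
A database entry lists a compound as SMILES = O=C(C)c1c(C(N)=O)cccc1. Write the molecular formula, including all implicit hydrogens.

Walk through each heavy atom and fill implicit hydrogens from standard valence (C 4, N 3, O 2, S 2, halogen 1); for lowercase aromatic atoms, an aromatic c carries 1 H when it has two neighbours and 0 H with three, and aromatic n carries 0 H:
  atom 1: O, bond orders sum to 2 (valence 2) → 0 H
  atom 2: C, bond orders sum to 4 (valence 4) → 0 H
  atom 3: C, bond orders sum to 1 (valence 4) → 3 H
  atom 4: aromatic c, 3 neighbours → 0 H
  atom 5: aromatic c, 3 neighbours → 0 H
  atom 6: C, bond orders sum to 4 (valence 4) → 0 H
  atom 7: N, bond orders sum to 1 (valence 3) → 2 H
  atom 8: O, bond orders sum to 2 (valence 2) → 0 H
  atom 9: aromatic c, 2 neighbours → 1 H
  atom 10: aromatic c, 2 neighbours → 1 H
  atom 11: aromatic c, 2 neighbours → 1 H
  atom 12: aromatic c, 2 neighbours → 1 H
Totals → C:9, H:9, N:1, O:2.

C9H9NO2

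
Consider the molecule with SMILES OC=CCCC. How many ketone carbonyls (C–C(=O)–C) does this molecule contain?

0

Scan the SMILES for the ketone motif — none present.
Groups that are present: 1 alkene, 1 hydroxyl.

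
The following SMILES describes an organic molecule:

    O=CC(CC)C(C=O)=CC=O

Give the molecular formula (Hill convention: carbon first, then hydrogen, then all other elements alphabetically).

Walk through each heavy atom and fill implicit hydrogens from standard valence (C 4, N 3, O 2, S 2, halogen 1):
  atom 1: O, bond orders sum to 2 (valence 2) → 0 H
  atom 2: C, bond orders sum to 3 (valence 4) → 1 H
  atom 3: C, bond orders sum to 3 (valence 4) → 1 H
  atom 4: C, bond orders sum to 2 (valence 4) → 2 H
  atom 5: C, bond orders sum to 1 (valence 4) → 3 H
  atom 6: C, bond orders sum to 4 (valence 4) → 0 H
  atom 7: C, bond orders sum to 3 (valence 4) → 1 H
  atom 8: O, bond orders sum to 2 (valence 2) → 0 H
  atom 9: C, bond orders sum to 3 (valence 4) → 1 H
  atom 10: C, bond orders sum to 3 (valence 4) → 1 H
  atom 11: O, bond orders sum to 2 (valence 2) → 0 H
Totals → C:8, H:10, O:3.
In Hill order: C8H10O3.

C8H10O3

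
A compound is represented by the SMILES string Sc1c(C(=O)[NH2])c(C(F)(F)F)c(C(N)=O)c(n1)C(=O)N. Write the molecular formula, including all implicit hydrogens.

C9H7F3N4O3S

Walk through each heavy atom and fill implicit hydrogens from standard valence (C 4, N 3, O 2, S 2, halogen 1); for lowercase aromatic atoms, an aromatic c carries 1 H when it has two neighbours and 0 H with three, and aromatic n carries 0 H:
  atom 1: S, bond orders sum to 1 (valence 2) → 1 H
  atom 2: aromatic c, 3 neighbours → 0 H
  atom 3: aromatic c, 3 neighbours → 0 H
  atom 4: C, bond orders sum to 4 (valence 4) → 0 H
  atom 5: O, bond orders sum to 2 (valence 2) → 0 H
  atom 6: N with explicit H count 2
  atom 7: aromatic c, 3 neighbours → 0 H
  atom 8: C, bond orders sum to 4 (valence 4) → 0 H
  atom 9: F (halogen, monovalent) → 0 H
  atom 10: F (halogen, monovalent) → 0 H
  atom 11: F (halogen, monovalent) → 0 H
  atom 12: aromatic c, 3 neighbours → 0 H
  atom 13: C, bond orders sum to 4 (valence 4) → 0 H
  atom 14: N, bond orders sum to 1 (valence 3) → 2 H
  atom 15: O, bond orders sum to 2 (valence 2) → 0 H
  atom 16: aromatic c, 3 neighbours → 0 H
  atom 17: aromatic n, 2 neighbours → 0 H
  atom 18: C, bond orders sum to 4 (valence 4) → 0 H
  atom 19: O, bond orders sum to 2 (valence 2) → 0 H
  atom 20: N, bond orders sum to 1 (valence 3) → 2 H
Totals → C:9, H:7, F:3, N:4, O:3, S:1.
In Hill order: C9H7F3N4O3S.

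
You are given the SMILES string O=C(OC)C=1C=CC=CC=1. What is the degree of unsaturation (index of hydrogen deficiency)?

5

Degree of unsaturation = (number of rings) + (number of π bonds).
Ring closures in the SMILES: 1.
π bonds: 4 double bonds (each 1 DoU) → 4 DoU from unsaturation.
Total DoU = 1 + 4 = 5.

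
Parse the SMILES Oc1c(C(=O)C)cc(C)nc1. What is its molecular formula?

Walk through each heavy atom and fill implicit hydrogens from standard valence (C 4, N 3, O 2, S 2, halogen 1); for lowercase aromatic atoms, an aromatic c carries 1 H when it has two neighbours and 0 H with three, and aromatic n carries 0 H:
  atom 1: O, bond orders sum to 1 (valence 2) → 1 H
  atom 2: aromatic c, 3 neighbours → 0 H
  atom 3: aromatic c, 3 neighbours → 0 H
  atom 4: C, bond orders sum to 4 (valence 4) → 0 H
  atom 5: O, bond orders sum to 2 (valence 2) → 0 H
  atom 6: C, bond orders sum to 1 (valence 4) → 3 H
  atom 7: aromatic c, 2 neighbours → 1 H
  atom 8: aromatic c, 3 neighbours → 0 H
  atom 9: C, bond orders sum to 1 (valence 4) → 3 H
  atom 10: aromatic n, 2 neighbours → 0 H
  atom 11: aromatic c, 2 neighbours → 1 H
Totals → C:8, H:9, N:1, O:2.
In Hill order: C8H9NO2.

C8H9NO2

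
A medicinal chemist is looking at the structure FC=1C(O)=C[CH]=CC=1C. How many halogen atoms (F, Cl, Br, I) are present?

Halogen atoms appear at heavy-atom position 1 (1×F).
Other groups present: 1 hydroxyl.
Halogen count: 1.

1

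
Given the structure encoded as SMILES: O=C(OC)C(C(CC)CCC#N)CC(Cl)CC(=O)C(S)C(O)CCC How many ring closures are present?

In SMILES, each pair of matching ring-closure digits denotes one ring-closing bond; the number of such bonds equals the number of independent rings.
Ring-closure bonds here: 0.

0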